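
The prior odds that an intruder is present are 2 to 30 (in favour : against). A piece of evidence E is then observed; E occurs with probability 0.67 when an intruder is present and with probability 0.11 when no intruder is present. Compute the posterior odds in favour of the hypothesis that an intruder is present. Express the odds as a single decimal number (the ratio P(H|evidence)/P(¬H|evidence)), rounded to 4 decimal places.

Posterior odds ≈ 0.4061

Prior odds = 2/30 = 0.066667.
Likelihood ratio for E = 0.67/0.11 = 6.0909.
Posterior odds = prior odds × LR = 0.40606.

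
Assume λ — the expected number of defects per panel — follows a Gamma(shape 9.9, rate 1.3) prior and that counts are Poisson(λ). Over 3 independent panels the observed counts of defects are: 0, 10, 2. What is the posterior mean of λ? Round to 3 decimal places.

Posterior mean ≈ 5.093

The Poisson likelihood adds the total count to the shape and the number of exposure periods to the rate. Here ∑xᵢ = 12 and n = 3, so shape 9.9→21.9 and rate 1.3→4.3.
E[λ | data] = 21.9/4.3 = 5.093.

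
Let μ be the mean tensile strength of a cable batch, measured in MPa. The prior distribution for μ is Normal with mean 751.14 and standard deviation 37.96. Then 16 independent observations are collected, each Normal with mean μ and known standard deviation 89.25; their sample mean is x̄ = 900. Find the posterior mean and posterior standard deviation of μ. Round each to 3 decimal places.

Posterior mean ≈ 861.776; posterior SD ≈ 19.236

With known σ, the Normal prior is conjugate. Weight on the data is w = (n/σ²)/(n/σ² + 1/τ₀²) = 0.00200865/(0.00200865+0.00069398) = 0.74322.
Posterior mean = w·x̄ + (1−w)·μ₀ = 0.74322·900 + 0.25678·751.14 = 861.776. Posterior variance = 1/(0.00200865+0.00069398) = 370.010, so SD = 19.236.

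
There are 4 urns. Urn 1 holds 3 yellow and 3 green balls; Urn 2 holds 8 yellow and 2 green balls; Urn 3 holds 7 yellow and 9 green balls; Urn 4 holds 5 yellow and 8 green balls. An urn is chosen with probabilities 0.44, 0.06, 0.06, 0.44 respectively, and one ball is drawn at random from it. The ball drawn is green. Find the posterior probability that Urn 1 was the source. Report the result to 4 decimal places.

Tabulate prior·likelihood by source: [1] prior 0.44, lik 0.5, product 0.2200; [2] prior 0.06, lik 0.2, product 0.01200; [3] prior 0.06, lik 0.5625, product 0.03375; [4] prior 0.44, lik 0.6154, product 0.2708.
Normalizing constant = 0.53652; the posterior for Urn 1 is its product over the sum, 0.2200/0.53652 = 0.4101.

Posterior probability ≈ 0.4101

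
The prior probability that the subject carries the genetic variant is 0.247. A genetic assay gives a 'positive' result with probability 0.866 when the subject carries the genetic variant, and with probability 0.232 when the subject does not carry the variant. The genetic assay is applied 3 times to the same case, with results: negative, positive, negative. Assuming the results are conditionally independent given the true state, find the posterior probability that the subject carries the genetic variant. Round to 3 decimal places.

With H the event that the subject carries the genetic variant, the joint likelihood of the observed sequence is P(data|H) = 0.134·0.866·0.134 = 0.015550 and P(data|¬H) = 0.768·0.232·0.768 = 0.13684.
Bayes: P(H|data) = 0.247·0.015550 / (0.247·0.015550 + 0.753·0.13684) = 0.0038408/0.10688 = 0.0359.

Posterior P(H) ≈ 0.036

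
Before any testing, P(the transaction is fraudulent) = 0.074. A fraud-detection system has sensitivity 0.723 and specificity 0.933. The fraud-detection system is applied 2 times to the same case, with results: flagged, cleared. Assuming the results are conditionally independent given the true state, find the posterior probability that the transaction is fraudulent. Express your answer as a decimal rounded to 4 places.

Let H be the event that the transaction is fraudulent; start with P(H) = 0.074. P('flagged'|H) = 0.723, P('flagged'|¬H) = 0.067.
Update on result 1 ('flagged'): P(H) ← 0.723·0.0740 / (0.723·0.0740 + 0.067·0.9260) = 0.053502/0.11554 = 0.4630.
Update on result 2 ('cleared'): P(H) ← 0.277·0.4630 / (0.277·0.4630 + 0.933·0.5370) = 0.12826/0.62924 = 0.2038.

Posterior P(H) ≈ 0.2038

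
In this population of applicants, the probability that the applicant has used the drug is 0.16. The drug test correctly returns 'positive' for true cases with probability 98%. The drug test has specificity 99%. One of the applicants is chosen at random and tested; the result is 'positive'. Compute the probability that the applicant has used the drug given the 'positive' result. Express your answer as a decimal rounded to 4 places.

Write H for 'the applicant has used the drug'. Prior odds H:¬H = 0.16/0.84 = 0.19048. For the 'positive' outcome, the likelihood ratio is 0.98/0.01 = 98.000.
Posterior odds = 0.19048 × 98.000 = 18.667, so P(H|E) = 18.667/(1+18.667) = 0.9492.

P(H | E) ≈ 0.9492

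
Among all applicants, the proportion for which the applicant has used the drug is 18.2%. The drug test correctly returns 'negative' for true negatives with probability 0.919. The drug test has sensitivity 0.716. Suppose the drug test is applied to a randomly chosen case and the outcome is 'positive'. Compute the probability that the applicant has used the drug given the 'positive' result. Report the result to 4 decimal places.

P(H | E) ≈ 0.6629

Let H be the event that the applicant has used the drug. P(H) = 0.182, so P(¬H) = 0.818. With E the 'positive' result, P(E|H) = 0.716 and P(E|¬H) = 0.081.
P(E) = 0.716·0.182 + 0.081·0.818 = 0.13031 + 0.066258 = 0.19657.
By Bayes' theorem, P(H|E) = 0.13031 / 0.19657 = 0.6629.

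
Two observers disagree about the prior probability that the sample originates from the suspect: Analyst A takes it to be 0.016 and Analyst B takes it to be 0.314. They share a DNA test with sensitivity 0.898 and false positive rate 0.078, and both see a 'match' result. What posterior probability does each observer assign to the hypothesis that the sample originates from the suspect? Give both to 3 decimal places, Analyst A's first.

Analyst A: 0.158; Analyst B: 0.841

The likelihood ratio for a 'match' result is 0.898/0.078 = 11.513.
Analyst A: prior odds 0.016/0.984 = 0.016260; posterior odds 0.18720; posterior probability 0.158.
Analyst B: prior odds 0.314/0.686 = 0.45773; posterior odds 5.2697; posterior probability 0.841.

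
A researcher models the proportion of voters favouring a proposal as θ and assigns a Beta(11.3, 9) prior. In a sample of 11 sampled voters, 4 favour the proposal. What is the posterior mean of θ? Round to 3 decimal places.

Posterior mean ≈ 0.489

The binomial likelihood is conjugate to the Beta prior: with 4 successes and 7 failures, the posterior is Beta(11.3+4, 9+7) = Beta(15.3, 16).
E[θ | data] = 15.3/(15.3+16) = 0.489.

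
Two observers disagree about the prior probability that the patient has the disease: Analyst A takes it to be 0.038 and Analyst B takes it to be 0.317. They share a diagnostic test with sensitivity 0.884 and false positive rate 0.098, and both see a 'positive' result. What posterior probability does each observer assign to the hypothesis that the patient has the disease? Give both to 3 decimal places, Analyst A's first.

Analyst A: 0.263; Analyst B: 0.807

P('+'|H) = 0.884, P('+'|¬H) = 0.098.
Analyst A: numerator 0.884·0.038 = 0.033592; evidence = 0.033592+0.098·0.962 = 0.12787; posterior = 0.263.
Analyst B: numerator 0.884·0.317 = 0.28023; evidence = 0.28023+0.098·0.683 = 0.34716; posterior = 0.807.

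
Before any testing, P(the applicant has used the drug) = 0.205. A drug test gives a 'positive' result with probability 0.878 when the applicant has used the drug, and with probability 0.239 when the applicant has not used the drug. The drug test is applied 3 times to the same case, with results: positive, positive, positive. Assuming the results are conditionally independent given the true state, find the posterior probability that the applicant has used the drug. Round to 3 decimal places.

Let H be the event that the applicant has used the drug; start with P(H) = 0.205. P('positive'|H) = 0.878, P('positive'|¬H) = 0.239.
Update on result 1 ('positive'): P(H) ← 0.878·0.2050 / (0.878·0.2050 + 0.239·0.7950) = 0.17999/0.36999 = 0.4865.
Update on result 2 ('positive'): P(H) ← 0.878·0.4865 / (0.878·0.4865 + 0.239·0.5135) = 0.42712/0.54985 = 0.7768.
Update on result 3 ('positive'): P(H) ← 0.878·0.7768 / (0.878·0.7768 + 0.239·0.2232) = 0.68202/0.73537 = 0.9275.

Posterior P(H) ≈ 0.927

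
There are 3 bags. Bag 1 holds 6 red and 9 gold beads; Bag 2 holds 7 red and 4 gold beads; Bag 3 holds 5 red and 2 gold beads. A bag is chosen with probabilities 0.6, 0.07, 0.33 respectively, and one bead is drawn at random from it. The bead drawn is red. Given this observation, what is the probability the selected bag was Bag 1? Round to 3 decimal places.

Posterior probability ≈ 0.461

P(red|Bag 1) = 0.4; P(red|Bag 2) = 0.6364; P(red|Bag 3) = 0.7143.
Prior × likelihood for each source: 0.6·0.4=0.2400, 0.07·0.6364=0.04455, 0.33·0.7143=0.2357. Summing gives P(red) = 0.52026.
P(Bag 1 | red) = 0.2400 / 0.52026 = 0.461.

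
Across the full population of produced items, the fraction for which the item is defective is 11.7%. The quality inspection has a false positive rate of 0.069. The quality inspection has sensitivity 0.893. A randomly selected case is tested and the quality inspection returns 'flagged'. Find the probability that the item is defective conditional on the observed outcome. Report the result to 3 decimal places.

Write H for 'the item is defective'. Prior odds H:¬H = 0.117/0.883 = 0.13250. For the 'flagged' outcome, the likelihood ratio is 0.893/0.069 = 12.942.
Posterior odds = 0.13250 × 12.942 = 1.7149, so P(H|E) = 1.7149/(1+1.7149) = 0.632.

P(H | E) ≈ 0.632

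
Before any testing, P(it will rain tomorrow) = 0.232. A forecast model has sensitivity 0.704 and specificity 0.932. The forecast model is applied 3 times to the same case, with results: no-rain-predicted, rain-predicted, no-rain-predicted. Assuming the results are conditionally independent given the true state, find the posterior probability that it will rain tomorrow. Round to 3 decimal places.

Let H be the event that it will rain tomorrow; start with P(H) = 0.232. P('rain-predicted'|H) = 0.704, P('rain-predicted'|¬H) = 0.068.
Update on result 1 ('no-rain-predicted'): P(H) ← 0.296·0.2320 / (0.296·0.2320 + 0.932·0.7680) = 0.068672/0.78445 = 0.0875.
Update on result 2 ('rain-predicted'): P(H) ← 0.704·0.0875 / (0.704·0.0875 + 0.068·0.9125) = 0.061629/0.12368 = 0.4983.
Update on result 3 ('no-rain-predicted'): P(H) ← 0.296·0.4983 / (0.296·0.4983 + 0.932·0.5017) = 0.14750/0.61507 = 0.2398.

Posterior P(H) ≈ 0.240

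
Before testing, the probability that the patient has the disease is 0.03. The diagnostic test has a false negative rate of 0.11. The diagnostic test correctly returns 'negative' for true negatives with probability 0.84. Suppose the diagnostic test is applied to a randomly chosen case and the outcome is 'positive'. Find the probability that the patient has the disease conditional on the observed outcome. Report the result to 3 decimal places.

Write H for 'the patient has the disease'. Prior odds H:¬H = 0.03/0.97 = 0.030928. For the 'positive' outcome, the likelihood ratio is 0.89/0.16 = 5.5625.
Posterior odds = 0.030928 × 5.5625 = 0.17204, so P(H|E) = 0.17204/(1+0.17204) = 0.147.

P(H | E) ≈ 0.147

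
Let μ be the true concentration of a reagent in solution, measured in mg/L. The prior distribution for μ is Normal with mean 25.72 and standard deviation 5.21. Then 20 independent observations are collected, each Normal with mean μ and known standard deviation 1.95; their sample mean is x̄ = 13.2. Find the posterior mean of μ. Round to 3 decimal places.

With known σ, the Normal prior is conjugate. Weight on the data is w = (n/σ²)/(n/σ² + 1/τ₀²) = 5.25970/(5.25970+0.0368404) = 0.99304.
Posterior mean = w·x̄ + (1−w)·μ₀ = 0.99304·13.2 + 0.0069556·25.72 = 13.287.

Posterior mean ≈ 13.287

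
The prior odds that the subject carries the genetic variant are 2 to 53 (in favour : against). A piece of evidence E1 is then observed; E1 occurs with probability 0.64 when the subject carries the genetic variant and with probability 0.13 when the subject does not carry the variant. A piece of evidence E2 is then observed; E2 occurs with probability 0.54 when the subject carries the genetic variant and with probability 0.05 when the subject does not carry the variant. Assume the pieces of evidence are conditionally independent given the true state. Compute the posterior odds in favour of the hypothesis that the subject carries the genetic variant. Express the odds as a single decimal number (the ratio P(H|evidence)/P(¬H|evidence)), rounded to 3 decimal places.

Prior odds = 2/53 = 0.037736.
Likelihood ratio for E1 = 0.64/0.13 = 4.9231.
Likelihood ratio for E2 = 0.54/0.05 = 10.800.
Posterior odds = prior odds × LR₁ × LR₂ = 2.0064.

Posterior odds ≈ 2.006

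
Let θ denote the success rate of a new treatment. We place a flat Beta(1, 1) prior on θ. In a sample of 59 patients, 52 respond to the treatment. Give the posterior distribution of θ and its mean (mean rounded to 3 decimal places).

The binomial likelihood is conjugate to the Beta prior: with 52 successes and 7 failures, the posterior is Beta(1+52, 1+7) = Beta(53, 8).
Posterior mean = α/(α+β) = 53/61 = 0.869.

Posterior: Beta(53, 8); mean ≈ 0.869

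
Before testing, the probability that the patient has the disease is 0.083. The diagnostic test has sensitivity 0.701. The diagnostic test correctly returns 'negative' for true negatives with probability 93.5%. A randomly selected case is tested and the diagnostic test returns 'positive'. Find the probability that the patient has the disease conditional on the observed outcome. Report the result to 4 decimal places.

Let H be the event that the patient has the disease. P(H) = 0.083, so P(¬H) = 0.917. With E the 'positive' result, P(E|H) = 0.701 and P(E|¬H) = 0.065.
P(E) = 0.701·0.083 + 0.065·0.917 = 0.058183 + 0.059605 = 0.11779.
By Bayes' theorem, P(H|E) = 0.058183 / 0.11779 = 0.4940.

P(H | E) ≈ 0.4940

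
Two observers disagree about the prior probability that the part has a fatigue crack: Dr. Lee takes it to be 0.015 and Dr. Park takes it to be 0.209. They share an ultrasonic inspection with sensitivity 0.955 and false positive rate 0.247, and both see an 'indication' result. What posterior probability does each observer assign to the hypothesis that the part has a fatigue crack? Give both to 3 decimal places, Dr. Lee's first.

Dr. Lee: 0.056; Dr. Park: 0.505

P('+'|H) = 0.955, P('+'|¬H) = 0.247.
Dr. Lee: numerator 0.955·0.015 = 0.014325; evidence = 0.014325+0.247·0.985 = 0.25762; posterior = 0.056.
Dr. Park: numerator 0.955·0.209 = 0.19959; evidence = 0.19959+0.247·0.791 = 0.39497; posterior = 0.505.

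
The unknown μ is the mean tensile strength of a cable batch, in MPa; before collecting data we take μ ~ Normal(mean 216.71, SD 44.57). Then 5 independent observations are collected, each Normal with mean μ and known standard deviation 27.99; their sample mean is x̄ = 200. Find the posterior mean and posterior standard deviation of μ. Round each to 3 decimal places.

With known σ, the Normal prior is conjugate. Weight on the data is w = (n/σ²)/(n/σ² + 1/τ₀²) = 0.00638211/(0.00638211+0.00050340) = 0.92689.
Posterior mean = w·x̄ + (1−w)·μ₀ = 0.92689·200 + 0.073110·216.71 = 201.222. Posterior variance = 1/(0.00638211+0.00050340) = 145.233, so SD = 12.051.

Posterior mean ≈ 201.222; posterior SD ≈ 12.051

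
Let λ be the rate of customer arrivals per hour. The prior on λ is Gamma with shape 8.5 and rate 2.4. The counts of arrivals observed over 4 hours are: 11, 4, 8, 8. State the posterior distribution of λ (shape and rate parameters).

Posterior: Gamma(shape=39.5, rate=6.4)

Total count ∑xᵢ = 31 over n = 4 hours.
Gamma is conjugate to the Poisson likelihood: posterior is Gamma(shape = 8.5+31 = 39.5, rate = 2.4+4 = 6.4).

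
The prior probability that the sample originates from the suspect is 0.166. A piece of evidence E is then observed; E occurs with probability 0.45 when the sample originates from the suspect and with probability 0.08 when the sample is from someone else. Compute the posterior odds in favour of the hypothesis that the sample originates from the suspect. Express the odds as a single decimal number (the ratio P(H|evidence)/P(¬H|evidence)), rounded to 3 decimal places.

Prior odds = 0.166/(1−0.166) = 0.19904.
Likelihood ratio for E = 0.45/0.08 = 5.6250.
Posterior odds = prior odds × LR = 1.1196.

Posterior odds ≈ 1.120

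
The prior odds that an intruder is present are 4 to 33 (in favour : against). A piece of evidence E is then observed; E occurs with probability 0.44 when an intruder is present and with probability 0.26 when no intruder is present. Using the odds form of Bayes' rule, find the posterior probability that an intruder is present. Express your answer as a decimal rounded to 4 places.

Prior odds = 4/33 = 0.12121.
Likelihood ratio for E = 0.44/0.26 = 1.6923.
Posterior odds = prior odds × LR = 0.20513.
Posterior probability = odds/(1+odds) = 0.20513/1.2051 = 0.1702.

Posterior probability ≈ 0.1702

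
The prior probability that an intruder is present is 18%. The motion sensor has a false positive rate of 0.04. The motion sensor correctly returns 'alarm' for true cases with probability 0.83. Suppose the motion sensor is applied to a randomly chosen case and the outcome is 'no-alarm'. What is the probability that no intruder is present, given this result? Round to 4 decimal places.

Let H be the event that an intruder is present. P(H) = 0.18, so P(¬H) = 0.82. With E the 'no-alarm' result, P(E|H) = 0.17 and P(E|¬H) = 0.96.
P(E) = 0.17·0.18 + 0.96·0.82 = 0.030600 + 0.78720 = 0.81780.
By Bayes' theorem, P(H|E) = 0.030600 / 0.81780 = 0.0374. Hence P(¬H|E) = 1 − 0.0374 = 0.9626.

P(¬H | E) ≈ 0.9626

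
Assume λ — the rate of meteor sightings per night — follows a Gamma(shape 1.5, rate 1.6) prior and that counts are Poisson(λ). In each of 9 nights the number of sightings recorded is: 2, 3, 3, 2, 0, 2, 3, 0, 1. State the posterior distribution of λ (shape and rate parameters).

Posterior: Gamma(shape=17.5, rate=10.6)

The Poisson likelihood adds the total count to the shape and the number of exposure periods to the rate. Here ∑xᵢ = 16 and n = 9, so shape 1.5→17.5 and rate 1.6→10.6.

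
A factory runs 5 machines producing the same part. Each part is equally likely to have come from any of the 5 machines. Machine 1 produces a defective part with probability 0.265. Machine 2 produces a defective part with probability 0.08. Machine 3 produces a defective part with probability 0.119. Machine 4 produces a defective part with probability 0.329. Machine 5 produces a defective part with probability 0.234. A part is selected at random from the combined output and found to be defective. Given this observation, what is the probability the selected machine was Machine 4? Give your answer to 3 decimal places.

P(defective|M1) = 0.265; P(defective|M2) = 0.08; P(defective|M3) = 0.119; P(defective|M4) = 0.329; P(defective|M5) = 0.234.
Prior × likelihood for each source: 0.2·0.265=0.05300, 0.2·0.08=0.01600, 0.2·0.119=0.02380, 0.2·0.329=0.06580, 0.2·0.234=0.04680. Summing gives P(defective) = 0.20540.
P(Machine 4 | defective) = 0.06580 / 0.20540 = 0.320.

Posterior probability ≈ 0.320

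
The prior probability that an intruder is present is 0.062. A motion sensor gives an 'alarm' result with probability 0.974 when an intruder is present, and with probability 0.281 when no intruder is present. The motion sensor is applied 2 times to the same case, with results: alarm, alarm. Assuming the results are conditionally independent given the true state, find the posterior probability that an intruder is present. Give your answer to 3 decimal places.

With H the event that an intruder is present, the joint likelihood of the observed sequence is P(data|H) = 0.974·0.974 = 0.94868 and P(data|¬H) = 0.281·0.281 = 0.078961.
Bayes: P(H|data) = 0.062·0.94868 / (0.062·0.94868 + 0.938·0.078961) = 0.058818/0.13288 = 0.4426.

Posterior P(H) ≈ 0.443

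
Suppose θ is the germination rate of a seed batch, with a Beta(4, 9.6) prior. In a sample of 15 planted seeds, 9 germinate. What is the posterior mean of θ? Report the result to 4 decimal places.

The binomial likelihood is conjugate to the Beta prior: with 9 successes and 6 failures, the posterior is Beta(4+9, 9.6+6) = Beta(13, 15.6).
E[θ | data] = 13/(13+15.6) = 0.4545.

Posterior mean ≈ 0.4545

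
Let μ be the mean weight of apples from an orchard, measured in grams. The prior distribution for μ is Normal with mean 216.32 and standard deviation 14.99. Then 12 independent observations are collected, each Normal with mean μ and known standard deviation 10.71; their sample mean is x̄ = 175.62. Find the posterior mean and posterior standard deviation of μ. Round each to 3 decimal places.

Posterior mean ≈ 177.281; posterior SD ≈ 3.028

With known σ, the Normal prior is conjugate. Weight on the data is w = (n/σ²)/(n/σ² + 1/τ₀²) = 0.104617/(0.104617+0.00445038) = 0.95920.
Posterior mean = w·x̄ + (1−w)·μ₀ = 0.95920·175.62 + 0.040804·216.32 = 177.281. Posterior variance = 1/(0.104617+0.00445038) = 9.16864, so SD = 3.028.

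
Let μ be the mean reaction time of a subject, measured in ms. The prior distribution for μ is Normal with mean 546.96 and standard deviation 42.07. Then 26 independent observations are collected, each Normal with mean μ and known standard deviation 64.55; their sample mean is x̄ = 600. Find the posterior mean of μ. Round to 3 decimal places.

Posterior mean ≈ 595.596

Prior precision 1/τ₀² = 1/42.07² = 0.00056501; data precision n/σ² = 26/64.55² = 0.00623995.
Posterior precision = 0.00056501 + 0.00623995 = 0.00680495.
Posterior mean = (0.00056501·546.96 + 0.00623995·600) / 0.00680495 = 595.596.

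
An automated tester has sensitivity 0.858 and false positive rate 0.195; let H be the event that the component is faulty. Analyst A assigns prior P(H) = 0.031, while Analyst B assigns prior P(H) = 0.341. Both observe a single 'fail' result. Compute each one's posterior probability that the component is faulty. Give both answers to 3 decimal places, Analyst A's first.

The likelihood ratio for a 'fail' result is 0.858/0.195 = 4.4000.
Analyst A: prior odds 0.031/0.969 = 0.031992; posterior odds 0.14076; posterior probability 0.123.
Analyst B: prior odds 0.341/0.659 = 0.51745; posterior odds 2.2768; posterior probability 0.695.

Analyst A: 0.123; Analyst B: 0.695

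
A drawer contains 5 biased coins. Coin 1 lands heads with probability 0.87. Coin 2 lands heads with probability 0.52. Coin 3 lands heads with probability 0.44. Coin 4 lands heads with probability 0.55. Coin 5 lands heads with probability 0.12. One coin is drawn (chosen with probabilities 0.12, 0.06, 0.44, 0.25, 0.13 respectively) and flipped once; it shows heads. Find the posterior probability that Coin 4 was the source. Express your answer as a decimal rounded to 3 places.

Posterior probability ≈ 0.285

Tabulate prior·likelihood by source: [1] prior 0.12, lik 0.87, product 0.1044; [2] prior 0.06, lik 0.52, product 0.03120; [3] prior 0.44, lik 0.44, product 0.1936; [4] prior 0.25, lik 0.55, product 0.1375; [5] prior 0.13, lik 0.12, product 0.01560.
Normalizing constant = 0.48230; the posterior for Coin 4 is its product over the sum, 0.1375/0.48230 = 0.285.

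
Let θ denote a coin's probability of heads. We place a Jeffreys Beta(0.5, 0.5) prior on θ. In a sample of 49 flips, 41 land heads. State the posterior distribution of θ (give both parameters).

Posterior: Beta(41.5, 8.5)

The binomial likelihood is conjugate to the Beta prior: with 41 successes and 8 failures, the posterior is Beta(0.5+41, 0.5+8) = Beta(41.5, 8.5).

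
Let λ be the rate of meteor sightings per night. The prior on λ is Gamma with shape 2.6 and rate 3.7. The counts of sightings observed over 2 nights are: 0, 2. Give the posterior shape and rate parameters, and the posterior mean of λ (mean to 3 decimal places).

Posterior: Gamma(shape=4.6, rate=5.7); mean ≈ 0.807

The Poisson likelihood adds the total count to the shape and the number of exposure periods to the rate. Here ∑xᵢ = 2 and n = 2, so shape 2.6→4.6 and rate 3.7→5.7.
Posterior mean = shape/rate = 4.6/5.7 = 0.807.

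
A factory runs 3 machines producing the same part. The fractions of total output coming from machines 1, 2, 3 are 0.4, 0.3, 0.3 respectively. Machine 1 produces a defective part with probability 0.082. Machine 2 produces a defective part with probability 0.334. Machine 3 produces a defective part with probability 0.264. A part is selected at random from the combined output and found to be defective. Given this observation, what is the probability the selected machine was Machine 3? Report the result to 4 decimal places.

Tabulate prior·likelihood by source: [1] prior 0.4, lik 0.082, product 0.03280; [2] prior 0.3, lik 0.334, product 0.1002; [3] prior 0.3, lik 0.264, product 0.07920.
Normalizing constant = 0.21220; the posterior for Machine 3 is its product over the sum, 0.07920/0.21220 = 0.3732.

Posterior probability ≈ 0.3732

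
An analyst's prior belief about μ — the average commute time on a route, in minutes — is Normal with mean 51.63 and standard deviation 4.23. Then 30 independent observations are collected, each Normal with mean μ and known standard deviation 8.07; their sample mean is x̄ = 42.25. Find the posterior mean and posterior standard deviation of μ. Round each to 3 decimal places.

Posterior mean ≈ 43.265; posterior SD ≈ 1.391

With known σ, the Normal prior is conjugate. Weight on the data is w = (n/σ²)/(n/σ² + 1/τ₀²) = 0.460653/(0.460653+0.0558881) = 0.89180.
Posterior mean = w·x̄ + (1−w)·μ₀ = 0.89180·42.25 + 0.10820·51.63 = 43.265. Posterior variance = 1/(0.460653+0.0558881) = 1.93595, so SD = 1.391.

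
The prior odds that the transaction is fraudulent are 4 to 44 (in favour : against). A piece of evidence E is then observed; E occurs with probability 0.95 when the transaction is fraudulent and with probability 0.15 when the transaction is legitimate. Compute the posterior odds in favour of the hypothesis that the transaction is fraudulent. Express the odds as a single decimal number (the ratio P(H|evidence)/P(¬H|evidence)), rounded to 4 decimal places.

Prior odds = 4/44 = 0.090909. In log-odds, ln(0.090909) = -2.3979.
Add log likelihood ratio: ln(6.3333) = 1.8458.
Posterior log-odds = -0.55207, so posterior odds = exp(-0.55207) = 0.57576.

Posterior odds ≈ 0.5758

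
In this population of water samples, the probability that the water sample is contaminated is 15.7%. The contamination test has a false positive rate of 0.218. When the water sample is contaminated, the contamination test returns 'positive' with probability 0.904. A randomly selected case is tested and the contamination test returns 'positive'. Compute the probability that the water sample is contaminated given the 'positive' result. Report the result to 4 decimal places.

Write H for 'the water sample is contaminated'. Prior odds H:¬H = 0.157/0.843 = 0.18624. For the 'positive' outcome, the likelihood ratio is 0.904/0.218 = 4.1468.
Posterior odds = 0.18624 × 4.1468 = 0.77230, so P(H|E) = 0.77230/(1+0.77230) = 0.4358.

P(H | E) ≈ 0.4358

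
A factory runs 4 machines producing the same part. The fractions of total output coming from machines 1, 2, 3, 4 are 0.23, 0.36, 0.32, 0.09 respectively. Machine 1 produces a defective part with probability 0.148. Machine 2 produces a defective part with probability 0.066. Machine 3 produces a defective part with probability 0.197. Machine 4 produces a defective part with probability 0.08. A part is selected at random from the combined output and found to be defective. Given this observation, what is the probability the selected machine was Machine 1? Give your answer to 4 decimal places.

Tabulate prior·likelihood by source: [1] prior 0.23, lik 0.148, product 0.03404; [2] prior 0.36, lik 0.066, product 0.02376; [3] prior 0.32, lik 0.197, product 0.06304; [4] prior 0.09, lik 0.08, product 0.007200.
Normalizing constant = 0.12804; the posterior for Machine 1 is its product over the sum, 0.03404/0.12804 = 0.2659.

Posterior probability ≈ 0.2659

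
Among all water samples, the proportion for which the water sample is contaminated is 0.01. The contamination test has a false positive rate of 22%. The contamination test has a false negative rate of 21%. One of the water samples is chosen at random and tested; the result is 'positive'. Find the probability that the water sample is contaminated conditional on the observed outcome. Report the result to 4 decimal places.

Let H be the event that the water sample is contaminated. P(H) = 0.01, so P(¬H) = 0.99. With E the 'positive' result, P(E|H) = 0.79 and P(E|¬H) = 0.22.
P(E) = 0.79·0.01 + 0.22·0.99 = 0.0079000 + 0.21780 = 0.22570.
By Bayes' theorem, P(H|E) = 0.0079000 / 0.22570 = 0.0350.

P(H | E) ≈ 0.0350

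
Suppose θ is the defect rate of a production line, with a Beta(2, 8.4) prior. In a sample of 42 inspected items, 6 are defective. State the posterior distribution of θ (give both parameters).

The binomial likelihood is conjugate to the Beta prior: with 6 successes and 36 failures, the posterior is Beta(2+6, 8.4+36) = Beta(8, 44.4).

Posterior: Beta(8, 44.4)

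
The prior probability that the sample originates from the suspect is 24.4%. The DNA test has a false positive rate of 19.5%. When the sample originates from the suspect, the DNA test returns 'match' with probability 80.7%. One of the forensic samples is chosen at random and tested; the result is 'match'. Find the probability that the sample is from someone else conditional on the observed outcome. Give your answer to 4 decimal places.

Let H be the event that the sample originates from the suspect. P(H) = 0.244, so P(¬H) = 0.756. With E the 'match' result, P(E|H) = 0.807 and P(E|¬H) = 0.195.
P(E) = 0.807·0.244 + 0.195·0.756 = 0.19691 + 0.14742 = 0.34433.
By Bayes' theorem, P(H|E) = 0.19691 / 0.34433 = 0.5719. Hence P(¬H|E) = 1 − 0.5719 = 0.4281.

P(¬H | E) ≈ 0.4281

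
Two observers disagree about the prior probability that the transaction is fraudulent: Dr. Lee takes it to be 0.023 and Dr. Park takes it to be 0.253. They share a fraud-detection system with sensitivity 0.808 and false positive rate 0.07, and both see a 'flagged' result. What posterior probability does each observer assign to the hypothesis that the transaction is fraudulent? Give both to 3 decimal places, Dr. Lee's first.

Dr. Lee: 0.214; Dr. Park: 0.796

The likelihood ratio for a 'flagged' result is 0.808/0.07 = 11.543.
Dr. Lee: prior odds 0.023/0.977 = 0.023541; posterior odds 0.27174; posterior probability 0.214.
Dr. Park: prior odds 0.253/0.747 = 0.33869; posterior odds 3.9094; posterior probability 0.796.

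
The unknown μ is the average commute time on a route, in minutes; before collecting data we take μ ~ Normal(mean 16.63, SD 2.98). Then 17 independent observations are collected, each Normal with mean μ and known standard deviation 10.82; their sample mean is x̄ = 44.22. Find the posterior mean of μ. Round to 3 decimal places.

Posterior mean ≈ 32.169

Prior precision 1/τ₀² = 1/2.98² = 0.112608; data precision n/σ² = 17/10.82² = 0.145209.
Posterior precision = 0.112608 + 0.145209 = 0.257817.
Posterior mean = (0.112608·16.63 + 0.145209·44.22) / 0.257817 = 32.169.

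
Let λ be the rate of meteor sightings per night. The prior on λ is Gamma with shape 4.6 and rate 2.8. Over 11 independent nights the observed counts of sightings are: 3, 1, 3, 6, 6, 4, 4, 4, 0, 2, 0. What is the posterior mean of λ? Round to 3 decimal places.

Posterior mean ≈ 2.725

The Poisson likelihood adds the total count to the shape and the number of exposure periods to the rate. Here ∑xᵢ = 33 and n = 11, so shape 4.6→37.6 and rate 2.8→13.8.
Posterior mean = shape/rate = 37.6/13.8 = 2.725.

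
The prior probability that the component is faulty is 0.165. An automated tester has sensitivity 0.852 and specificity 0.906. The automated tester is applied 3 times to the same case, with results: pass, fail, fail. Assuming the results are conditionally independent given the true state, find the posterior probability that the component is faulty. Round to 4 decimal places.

With H the event that the component is faulty, the joint likelihood of the observed sequence is P(data|H) = 0.148·0.852·0.852 = 0.10743 and P(data|¬H) = 0.906·0.094·0.094 = 0.0080054.
Bayes: P(H|data) = 0.165·0.10743 / (0.165·0.10743 + 0.835·0.0080054) = 0.017727/0.024411 = 0.7262.

Posterior P(H) ≈ 0.7262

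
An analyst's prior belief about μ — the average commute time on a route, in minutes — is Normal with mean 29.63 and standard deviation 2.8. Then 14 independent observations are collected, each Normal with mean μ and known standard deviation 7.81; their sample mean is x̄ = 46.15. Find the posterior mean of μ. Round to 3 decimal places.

Posterior mean ≈ 40.249

With known σ, the Normal prior is conjugate. Weight on the data is w = (n/σ²)/(n/σ² + 1/τ₀²) = 0.229523/(0.229523+0.127551) = 0.64279.
Posterior mean = w·x̄ + (1−w)·μ₀ = 0.64279·46.15 + 0.35721·29.63 = 40.249.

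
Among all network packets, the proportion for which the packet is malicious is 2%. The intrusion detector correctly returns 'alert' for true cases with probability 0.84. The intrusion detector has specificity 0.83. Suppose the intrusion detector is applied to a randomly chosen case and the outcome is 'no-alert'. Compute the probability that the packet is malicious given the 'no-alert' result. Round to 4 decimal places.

P(H | E) ≈ 0.0039

Write H for 'the packet is malicious'. Prior odds H:¬H = 0.02/0.98 = 0.020408. For the 'no-alert' outcome, the likelihood ratio is 0.16/0.83 = 0.19277.
Posterior odds = 0.020408 × 0.19277 = 0.0039341, so P(H|E) = 0.0039341/(1+0.0039341) = 0.0039.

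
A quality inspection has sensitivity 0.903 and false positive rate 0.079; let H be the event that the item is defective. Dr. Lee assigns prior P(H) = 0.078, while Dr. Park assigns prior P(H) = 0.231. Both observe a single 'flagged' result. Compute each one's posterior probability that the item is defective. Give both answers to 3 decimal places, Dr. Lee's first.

P('+'|H) = 0.903, P('+'|¬H) = 0.079.
Dr. Lee: numerator 0.903·0.078 = 0.070434; evidence = 0.070434+0.079·0.922 = 0.14327; posterior = 0.492.
Dr. Park: numerator 0.903·0.231 = 0.20859; evidence = 0.20859+0.079·0.769 = 0.26934; posterior = 0.774.

Dr. Lee: 0.492; Dr. Park: 0.774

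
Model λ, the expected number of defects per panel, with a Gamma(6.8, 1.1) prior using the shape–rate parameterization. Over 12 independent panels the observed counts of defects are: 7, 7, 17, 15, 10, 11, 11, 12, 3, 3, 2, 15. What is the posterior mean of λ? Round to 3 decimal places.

The Poisson likelihood adds the total count to the shape and the number of exposure periods to the rate. Here ∑xᵢ = 113 and n = 12, so shape 6.8→119.8 and rate 1.1→13.1.
E[λ | data] = 119.8/13.1 = 9.145.

Posterior mean ≈ 9.145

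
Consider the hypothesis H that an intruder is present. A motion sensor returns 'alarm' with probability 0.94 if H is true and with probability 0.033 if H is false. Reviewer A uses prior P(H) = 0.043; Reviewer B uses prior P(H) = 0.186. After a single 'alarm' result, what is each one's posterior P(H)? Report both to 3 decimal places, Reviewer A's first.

Reviewer A: 0.561; Reviewer B: 0.867

P('+'|H) = 0.94, P('+'|¬H) = 0.033.
Reviewer A: numerator 0.94·0.043 = 0.040420; evidence = 0.040420+0.033·0.957 = 0.072001; posterior = 0.561.
Reviewer B: numerator 0.94·0.186 = 0.17484; evidence = 0.17484+0.033·0.814 = 0.20170; posterior = 0.867.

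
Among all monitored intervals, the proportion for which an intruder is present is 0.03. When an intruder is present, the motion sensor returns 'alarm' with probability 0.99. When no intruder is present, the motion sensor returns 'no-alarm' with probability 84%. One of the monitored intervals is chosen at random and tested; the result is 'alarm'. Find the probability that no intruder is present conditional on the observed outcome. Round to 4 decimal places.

Let H be the event that an intruder is present. P(H) = 0.03, so P(¬H) = 0.97. With E the 'alarm' result, P(E|H) = 0.99 and P(E|¬H) = 0.16.
P(E) = 0.99·0.03 + 0.16·0.97 = 0.029700 + 0.15520 = 0.18490.
By Bayes' theorem, P(H|E) = 0.029700 / 0.18490 = 0.1606. Hence P(¬H|E) = 1 − 0.1606 = 0.8394.

P(¬H | E) ≈ 0.8394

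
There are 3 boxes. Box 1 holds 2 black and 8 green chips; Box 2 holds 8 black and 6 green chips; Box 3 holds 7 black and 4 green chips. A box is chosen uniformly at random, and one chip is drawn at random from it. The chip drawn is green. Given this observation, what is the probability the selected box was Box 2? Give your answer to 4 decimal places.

Tabulate prior·likelihood by source: [1] prior 0.333333, lik 0.8, product 0.2667; [2] prior 0.333333, lik 0.4286, product 0.1429; [3] prior 0.333333, lik 0.3636, product 0.1212.
Normalizing constant = 0.53074; the posterior for Box 2 is its product over the sum, 0.1429/0.53074 = 0.2692.

Posterior probability ≈ 0.2692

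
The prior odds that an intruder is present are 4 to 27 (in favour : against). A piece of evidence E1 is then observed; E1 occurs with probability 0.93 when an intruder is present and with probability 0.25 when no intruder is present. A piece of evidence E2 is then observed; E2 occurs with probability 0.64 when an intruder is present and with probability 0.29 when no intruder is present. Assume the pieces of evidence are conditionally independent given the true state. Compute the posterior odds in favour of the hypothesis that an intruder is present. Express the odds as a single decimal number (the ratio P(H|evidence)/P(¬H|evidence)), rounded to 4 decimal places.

Prior odds = 4/27 = 0.14815. In log-odds, ln(0.14815) = -1.9095.
Add log likelihood ratios: ln(3.7200) + ln(2.2069) = 2.1053.
Posterior log-odds = 0.19577, so posterior odds = exp(0.19577) = 1.2162.

Posterior odds ≈ 1.2162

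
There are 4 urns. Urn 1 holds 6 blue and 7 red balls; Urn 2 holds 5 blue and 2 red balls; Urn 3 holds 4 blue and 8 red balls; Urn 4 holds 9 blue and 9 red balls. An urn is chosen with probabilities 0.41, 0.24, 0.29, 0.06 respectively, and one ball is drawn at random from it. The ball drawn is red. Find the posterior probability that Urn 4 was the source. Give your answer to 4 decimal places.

P(red|Urn 1) = 0.5385; P(red|Urn 2) = 0.2857; P(red|Urn 3) = 0.6667; P(red|Urn 4) = 0.5.
Prior × likelihood for each source: 0.41·0.5385=0.2208, 0.24·0.2857=0.06857, 0.29·0.6667=0.1933, 0.06·0.5=0.03000. Summing gives P(red) = 0.51267.
P(Urn 4 | red) = 0.03000 / 0.51267 = 0.0585.

Posterior probability ≈ 0.0585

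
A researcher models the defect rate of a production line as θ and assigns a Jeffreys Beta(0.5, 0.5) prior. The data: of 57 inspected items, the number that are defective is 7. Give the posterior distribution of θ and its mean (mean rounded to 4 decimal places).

The binomial likelihood is conjugate to the Beta prior: with 7 successes and 50 failures, the posterior is Beta(0.5+7, 0.5+50) = Beta(7.5, 50.5).
Posterior mean = α/(α+β) = 7.5/58 = 0.1293.

Posterior: Beta(7.5, 50.5); mean ≈ 0.1293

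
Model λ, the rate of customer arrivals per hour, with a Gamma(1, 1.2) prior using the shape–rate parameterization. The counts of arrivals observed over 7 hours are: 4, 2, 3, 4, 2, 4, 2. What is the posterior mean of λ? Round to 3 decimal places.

Total count ∑xᵢ = 21 over n = 7 hours.
Gamma is conjugate to the Poisson likelihood: posterior is Gamma(shape = 1+21 = 22, rate = 1.2+7 = 8.2).
Posterior mean = shape/rate = 22/8.2 = 2.683.

Posterior mean ≈ 2.683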